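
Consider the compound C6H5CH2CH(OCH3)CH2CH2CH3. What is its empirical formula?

C12H18O

Atom tally by fragment:
  C6H5CH2 → C:7 H:7
  CH(OCH3) → C:2 H:4 O:1
  CH2 → C:1 H:2
  CH2 → C:1 H:2
  CH3 → C:1 H:3
Element totals:
  C: 12
  H: 18
  O: 1
Molecular formula: C12H18O.
gcd of subscripts (12, 18, 1) = 1, so the empirical formula equals the molecular formula.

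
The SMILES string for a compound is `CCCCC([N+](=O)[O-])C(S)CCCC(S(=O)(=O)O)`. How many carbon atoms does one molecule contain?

Atom tally by fragment:
  CH3 → C:1 H:3
  CH2 → C:1 H:2
  CH2 → C:1 H:2
  CH2 → C:1 H:2
  CH(NO2) → C:1 H:1 N:1 O:2
  CH(SH) → C:1 H:2 S:1
  CH2 → C:1 H:2
  CH2 → C:1 H:2
  CH2 → C:1 H:2
  CH2SO3H → C:1 H:3 S:1 O:3
Element totals:
  C: 10
  H: 21
  N: 1
  O: 5
  S: 2

10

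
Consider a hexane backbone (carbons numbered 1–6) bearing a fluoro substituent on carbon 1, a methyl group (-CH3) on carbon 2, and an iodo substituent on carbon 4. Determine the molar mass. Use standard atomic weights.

Atom tally by fragment:
  FCH2 → C:1 H:2 F:1
  CH(CH3) → C:2 H:4
  CH2 → C:1 H:2
  CH(I) → C:1 H:1 I:1
  CH2 → C:1 H:2
  CH3 → C:1 H:3
Element totals:
  C: 7
  H: 14
  F: 1
  I: 1
Molecular formula: C7H14FI.
  M = 7(12.011) + 14(1.008) + 18.998 + 126.904
    = 84.077 + 14.112 + 18.998 + 126.904 = 244.091

244.09 g/mol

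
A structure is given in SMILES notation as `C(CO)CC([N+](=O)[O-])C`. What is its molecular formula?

C5H11NO3

Atom tally by fragment:
  HOCH2CH2 → C:2 H:5 O:1
  CH2 → C:1 H:2
  CH(NO2) → C:1 H:1 N:1 O:2
  CH3 → C:1 H:3
Element totals:
  C: 5
  H: 11
  N: 1
  O: 3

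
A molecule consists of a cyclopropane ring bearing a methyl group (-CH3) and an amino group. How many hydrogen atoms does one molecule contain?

Atom tally by fragment:
  cyclopropane ring core → C:3 H:6
  (− 2 ring H displaced by substituents)
  + CH3 → C:1 H:3
  + NH2 → N:1 H:2
Element totals:
  C: 4
  H: 9
  N: 1

9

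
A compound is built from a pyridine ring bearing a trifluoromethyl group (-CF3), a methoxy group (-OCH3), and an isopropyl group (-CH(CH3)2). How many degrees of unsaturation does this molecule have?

Atom tally by fragment:
  pyridine ring core → C:5 H:5 N:1
  (− 3 ring H displaced by substituents)
  + CF3 → C:1 F:3
  + OCH3 → C:1 H:3 O:1
  + CH(CH3)2 → C:3 H:7
Element totals:
  C: 10
  H: 12
  F: 3
  N: 1
  O: 1
Molecular formula: C10H12F3NO.
DoU = (2C + 2 + N − H − X) / 2 = (2·10 + 2 + 1 − 12 − 3) / 2 = 4.

4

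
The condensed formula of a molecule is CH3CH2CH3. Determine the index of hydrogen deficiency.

Atom tally by fragment:
  CH3 → C:1 H:3
  CH2 → C:1 H:2
  CH3 → C:1 H:3
Element totals:
  C: 3
  H: 8
Molecular formula: C3H8.
DoU = (2C + 2 + N − H − X) / 2 = (2·3 + 2 + 0 − 8 − 0) / 2 = 0.

0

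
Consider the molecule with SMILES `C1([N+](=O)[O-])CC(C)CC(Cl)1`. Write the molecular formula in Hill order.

Atom tally by fragment:
  cyclopentane ring core → C:5 H:10
  (− 3 ring H displaced by substituents)
  + NO2 → N:1 O:2
  + CH3 → C:1 H:3
  + Cl → Cl:1
Element totals:
  C: 6
  H: 10
  Cl: 1
  N: 1
  O: 2

C6H10ClNO2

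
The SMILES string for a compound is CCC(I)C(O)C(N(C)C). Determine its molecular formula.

C7H16INO

Atom tally by fragment:
  CH3 → C:1 H:3
  CH2 → C:1 H:2
  CH(I) → C:1 H:1 I:1
  CH(OH) → C:1 H:2 O:1
  CH2N(CH3)2 → C:3 H:8 N:1
Element totals:
  C: 7
  H: 16
  I: 1
  N: 1
  O: 1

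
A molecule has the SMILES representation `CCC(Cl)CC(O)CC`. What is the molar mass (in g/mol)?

150.65 g/mol

Atom tally by fragment:
  CH3 → C:1 H:3
  CH2 → C:1 H:2
  CH(Cl) → C:1 H:1 Cl:1
  CH2 → C:1 H:2
  CH(OH) → C:1 H:2 O:1
  CH2 → C:1 H:2
  CH3 → C:1 H:3
Element totals:
  C: 7
  H: 15
  Cl: 1
  O: 1
Molecular formula: C7H15ClO.
  M = 7(12.011) + 15(1.008) + 35.45 + 15.999
    = 84.077 + 15.120 + 35.450 + 15.999 = 150.646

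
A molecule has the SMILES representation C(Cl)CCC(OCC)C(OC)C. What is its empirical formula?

Atom tally by fragment:
  ClCH2 → C:1 H:2 Cl:1
  CH2 → C:1 H:2
  CH2 → C:1 H:2
  CH(OC2H5) → C:3 H:6 O:1
  CH(OCH3) → C:2 H:4 O:1
  CH3 → C:1 H:3
Element totals:
  C: 9
  H: 19
  Cl: 1
  O: 2
Molecular formula: C9H19ClO2.
gcd of subscripts (9, 1, 19, 2) = 1, so the empirical formula equals the molecular formula.

C9H19ClO2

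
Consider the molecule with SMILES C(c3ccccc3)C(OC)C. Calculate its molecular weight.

Atom tally by fragment:
  C6H5CH2 → C:7 H:7
  CH(OCH3) → C:2 H:4 O:1
  CH3 → C:1 H:3
Element totals:
  C: 10
  H: 14
  O: 1
Molecular formula: C10H14O.
  M = 10(12.011) + 14(1.008) + 15.999
    = 120.110 + 14.112 + 15.999 = 150.221

150.22 g/mol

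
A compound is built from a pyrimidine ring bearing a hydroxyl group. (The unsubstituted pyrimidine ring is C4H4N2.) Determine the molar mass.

Atom tally by fragment:
  pyrimidine ring core → C:4 H:4 N:2
  (− 1 ring H displaced by substituents)
  + OH → O:1 H:1
Element totals:
  C: 4
  H: 4
  N: 2
  O: 1
Molecular formula: C4H4N2O.
  M = 4(12.011) + 4(1.008) + 2(14.007) + 15.999
    = 48.044 + 4.032 + 28.014 + 15.999 = 96.089

96.09 g/mol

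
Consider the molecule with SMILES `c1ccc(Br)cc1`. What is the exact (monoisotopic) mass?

Atom tally by fragment:
  benzene ring core → C:6 H:6
  (− 1 ring H displaced by substituents)
  + Br → Br:1
Element totals:
  C: 6
  H: 5
  Br: 1
Molecular formula: C6H5Br.
  M = 6(12.0) + 5(1.007825) + 78.918338
    = 72.000000 + 5.039125 + 78.918338 = 155.957463

155.9575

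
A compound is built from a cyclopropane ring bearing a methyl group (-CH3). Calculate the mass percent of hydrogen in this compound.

14.37%

Atom tally by fragment:
  cyclopropane ring core → C:3 H:6
  (− 1 ring H displaced by substituents)
  + CH3 → C:1 H:3
Element totals:
  C: 4
  H: 8
Molecular formula: C4H8.
Molar mass = 56.108 g/mol.
Mass from H: 8 × 1.008 = 8.064 g/mol.
%H = 8.064 / 56.108 × 100 = 14.37%.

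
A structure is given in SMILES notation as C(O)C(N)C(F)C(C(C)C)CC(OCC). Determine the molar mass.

Atom tally by fragment:
  HOCH2 → C:1 H:3 O:1
  CH(NH2) → C:1 H:3 N:1
  CH(F) → C:1 H:1 F:1
  CH(CH(CH3)2) → C:4 H:8
  CH2 → C:1 H:2
  CH2OC2H5 → C:3 H:7 O:1
Element totals:
  C: 11
  H: 24
  F: 1
  N: 1
  O: 2
Molecular formula: C11H24FNO2.
  M = 11(12.011) + 24(1.008) + 18.998 + 14.007 + 2(15.999)
    = 132.121 + 24.192 + 18.998 + 14.007 + 31.998 = 221.316

221.32 g/mol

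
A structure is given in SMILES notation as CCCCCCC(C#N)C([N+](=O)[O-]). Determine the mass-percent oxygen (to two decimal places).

17.37%

Atom tally by fragment:
  CH3 → C:1 H:3
  CH2 → C:1 H:2
  CH2 → C:1 H:2
  CH2 → C:1 H:2
  CH2 → C:1 H:2
  CH2 → C:1 H:2
  CH(CN) → C:2 H:1 N:1
  CH2NO2 → C:1 H:2 N:1 O:2
Element totals:
  C: 9
  H: 16
  N: 2
  O: 2
Molecular formula: C9H16N2O2.
Molar mass = 184.239 g/mol.
Mass from O: 2 × 15.999 = 31.998 g/mol.
%O = 31.998 / 184.239 × 100 = 17.37%.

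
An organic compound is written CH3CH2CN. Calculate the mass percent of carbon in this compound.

65.42%

Atom tally by fragment:
  CH3 → C:1 H:3
  CH2CN → C:2 H:2 N:1
Element totals:
  C: 3
  H: 5
  N: 1
Molecular formula: C3H5N.
Molar mass = 55.080 g/mol.
Mass from C: 3 × 12.011 = 36.033 g/mol.
%C = 36.033 / 55.080 × 100 = 65.42%.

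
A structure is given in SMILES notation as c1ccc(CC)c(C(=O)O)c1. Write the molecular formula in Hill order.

C9H10O2

Atom tally by fragment:
  benzene ring core → C:6 H:6
  (− 2 ring H displaced by substituents)
  + C2H5 → C:2 H:5
  + COOH → C:1 H:1 O:2
Element totals:
  C: 9
  H: 10
  O: 2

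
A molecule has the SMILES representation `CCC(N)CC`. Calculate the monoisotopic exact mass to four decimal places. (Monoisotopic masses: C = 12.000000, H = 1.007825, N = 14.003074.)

Atom tally by fragment:
  CH3 → C:1 H:3
  CH2 → C:1 H:2
  CH(NH2) → C:1 H:3 N:1
  CH2 → C:1 H:2
  CH3 → C:1 H:3
Element totals:
  C: 5
  H: 13
  N: 1
Molecular formula: C5H13N.
  M = 5(12.0) + 13(1.007825) + 14.003074
    = 60.000000 + 13.101725 + 14.003074 = 87.104799

87.1048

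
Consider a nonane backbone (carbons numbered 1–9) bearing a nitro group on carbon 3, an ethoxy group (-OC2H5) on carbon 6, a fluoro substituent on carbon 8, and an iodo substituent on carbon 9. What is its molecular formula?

C11H21FINO3

Atom tally by fragment:
  CH3 → C:1 H:3
  CH2 → C:1 H:2
  CH(NO2) → C:1 H:1 N:1 O:2
  CH2 → C:1 H:2
  CH2 → C:1 H:2
  CH(OC2H5) → C:3 H:6 O:1
  CH2 → C:1 H:2
  CH(F) → C:1 H:1 F:1
  CH2I → C:1 H:2 I:1
Element totals:
  C: 11
  H: 21
  F: 1
  I: 1
  N: 1
  O: 3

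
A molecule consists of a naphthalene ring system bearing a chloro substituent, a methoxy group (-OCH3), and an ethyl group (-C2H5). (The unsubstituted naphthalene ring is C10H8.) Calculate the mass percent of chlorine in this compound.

16.06%

Atom tally by fragment:
  naphthalene ring system core → C:10 H:8
  (− 3 ring H displaced by substituents)
  + Cl → Cl:1
  + OCH3 → C:1 H:3 O:1
  + C2H5 → C:2 H:5
Element totals:
  C: 13
  H: 13
  Cl: 1
  O: 1
Molecular formula: C13H13ClO.
Molar mass = 220.696 g/mol.
Mass from Cl: 1 × 35.45 = 35.450 g/mol.
%Cl = 35.450 / 220.696 × 100 = 16.06%.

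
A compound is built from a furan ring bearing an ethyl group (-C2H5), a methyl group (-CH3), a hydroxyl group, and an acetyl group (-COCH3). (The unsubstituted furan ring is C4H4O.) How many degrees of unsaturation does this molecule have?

4

Atom tally by fragment:
  furan ring core → C:4 H:4 O:1
  (− 4 ring H displaced by substituents)
  + C2H5 → C:2 H:5
  + CH3 → C:1 H:3
  + OH → O:1 H:1
  + COCH3 → C:2 H:3 O:1
Element totals:
  C: 9
  H: 12
  O: 3
Molecular formula: C9H12O3.
DoU = (2C + 2 + N − H − X) / 2 = (2·9 + 2 + 0 − 12 − 0) / 2 = 4.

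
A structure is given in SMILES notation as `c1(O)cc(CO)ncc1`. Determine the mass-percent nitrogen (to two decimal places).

Atom tally by fragment:
  pyridine ring core → C:5 H:5 N:1
  (− 2 ring H displaced by substituents)
  + OH → O:1 H:1
  + CH2OH → C:1 H:3 O:1
Element totals:
  C: 6
  H: 7
  N: 1
  O: 2
Molecular formula: C6H7NO2.
Molar mass = 125.127 g/mol.
Mass from N: 1 × 14.007 = 14.007 g/mol.
%N = 14.007 / 125.127 × 100 = 11.19%.

11.19%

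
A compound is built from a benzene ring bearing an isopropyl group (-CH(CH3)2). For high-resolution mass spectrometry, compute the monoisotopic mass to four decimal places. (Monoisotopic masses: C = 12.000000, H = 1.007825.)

Atom tally by fragment:
  benzene ring core → C:6 H:6
  (− 1 ring H displaced by substituents)
  + CH(CH3)2 → C:3 H:7
Element totals:
  C: 9
  H: 12
Molecular formula: C9H12.
  M = 9(12.0) + 12(1.007825)
    = 108.000000 + 12.093900 = 120.093900

120.0939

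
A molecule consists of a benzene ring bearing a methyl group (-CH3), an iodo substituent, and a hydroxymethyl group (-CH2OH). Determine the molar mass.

Atom tally by fragment:
  benzene ring core → C:6 H:6
  (− 3 ring H displaced by substituents)
  + CH3 → C:1 H:3
  + I → I:1
  + CH2OH → C:1 H:3 O:1
Element totals:
  C: 8
  H: 9
  I: 1
  O: 1
Molecular formula: C8H9IO.
  M = 8(12.011) + 9(1.008) + 126.904 + 15.999
    = 96.088 + 9.072 + 126.904 + 15.999 = 248.063

248.06 g/mol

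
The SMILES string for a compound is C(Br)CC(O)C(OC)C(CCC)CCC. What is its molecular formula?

C12H25BrO2

Atom tally by fragment:
  BrCH2 → C:1 H:2 Br:1
  CH2 → C:1 H:2
  CH(OH) → C:1 H:2 O:1
  CH(OCH3) → C:2 H:4 O:1
  CH(CH2CH2CH3) → C:4 H:8
  CH2 → C:1 H:2
  CH2 → C:1 H:2
  CH3 → C:1 H:3
Element totals:
  C: 12
  H: 25
  Br: 1
  O: 2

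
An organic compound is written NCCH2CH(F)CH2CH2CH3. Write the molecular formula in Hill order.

Atom tally by fragment:
  NCCH2 → C:2 H:2 N:1
  CH(F) → C:1 H:1 F:1
  CH2 → C:1 H:2
  CH2 → C:1 H:2
  CH3 → C:1 H:3
Element totals:
  C: 6
  H: 10
  F: 1
  N: 1

C6H10FN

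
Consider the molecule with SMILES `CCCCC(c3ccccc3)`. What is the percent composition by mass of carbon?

Atom tally by fragment:
  CH3 → C:1 H:3
  CH2 → C:1 H:2
  CH2 → C:1 H:2
  CH2 → C:1 H:2
  CH2C6H5 → C:7 H:7
Element totals:
  C: 11
  H: 16
Molecular formula: C11H16.
Molar mass = 148.249 g/mol.
Mass from C: 11 × 12.011 = 132.121 g/mol.
%C = 132.121 / 148.249 × 100 = 89.12%.

89.12%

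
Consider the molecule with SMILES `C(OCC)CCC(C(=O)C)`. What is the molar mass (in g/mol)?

Atom tally by fragment:
  C2H5OCH2 → C:3 H:7 O:1
  CH2 → C:1 H:2
  CH2 → C:1 H:2
  CH2COCH3 → C:3 H:5 O:1
Element totals:
  C: 8
  H: 16
  O: 2
Molecular formula: C8H16O2.
  M = 8(12.011) + 16(1.008) + 2(15.999)
    = 96.088 + 16.128 + 31.998 = 144.214

144.21 g/mol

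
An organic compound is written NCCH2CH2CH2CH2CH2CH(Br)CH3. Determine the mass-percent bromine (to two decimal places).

Element totals:
  C: 8
  H: 14
  Br: 1
  N: 1
Molecular formula: C8H14BrN.
Molar mass = 204.111 g/mol.
Mass from Br: 1 × 79.904 = 79.904 g/mol.
%Br = 79.904 / 204.111 × 100 = 39.15%.

39.15%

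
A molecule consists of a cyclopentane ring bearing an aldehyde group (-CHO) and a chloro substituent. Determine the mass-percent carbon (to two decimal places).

54.35%

Atom tally by fragment:
  cyclopentane ring core → C:5 H:10
  (− 2 ring H displaced by substituents)
  + CHO → C:1 H:1 O:1
  + Cl → Cl:1
Element totals:
  C: 6
  H: 9
  Cl: 1
  O: 1
Molecular formula: C6H9ClO.
Molar mass = 132.587 g/mol.
Mass from C: 6 × 12.011 = 72.066 g/mol.
%C = 72.066 / 132.587 × 100 = 54.35%.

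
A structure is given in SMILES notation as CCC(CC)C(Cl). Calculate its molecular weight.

Atom tally by fragment:
  CH3 → C:1 H:3
  CH2 → C:1 H:2
  CH(C2H5) → C:3 H:6
  CH2Cl → C:1 H:2 Cl:1
Element totals:
  C: 6
  H: 13
  Cl: 1
Molecular formula: C6H13Cl.
  M = 6(12.011) + 13(1.008) + 35.45
    = 72.066 + 13.104 + 35.450 = 120.620

120.62 g/mol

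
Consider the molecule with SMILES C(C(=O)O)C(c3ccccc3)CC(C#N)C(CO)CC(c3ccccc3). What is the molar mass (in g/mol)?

351.45 g/mol

Atom tally by fragment:
  HOOCCH2 → C:2 H:3 O:2
  CH(C6H5) → C:7 H:6
  CH2 → C:1 H:2
  CH(CN) → C:2 H:1 N:1
  CH(CH2OH) → C:2 H:4 O:1
  CH2 → C:1 H:2
  CH2C6H5 → C:7 H:7
Element totals:
  C: 22
  H: 25
  N: 1
  O: 3
Molecular formula: C22H25NO3.
  M = 22(12.011) + 25(1.008) + 14.007 + 3(15.999)
    = 264.242 + 25.200 + 14.007 + 47.997 = 351.446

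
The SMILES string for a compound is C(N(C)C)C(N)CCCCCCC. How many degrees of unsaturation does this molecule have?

0

Atom tally by fragment:
  (CH3)2NCH2 → C:3 H:8 N:1
  CH(NH2) → C:1 H:3 N:1
  CH2 → C:1 H:2
  CH2 → C:1 H:2
  CH2 → C:1 H:2
  CH2 → C:1 H:2
  CH2 → C:1 H:2
  CH2 → C:1 H:2
  CH3 → C:1 H:3
Element totals:
  C: 11
  H: 26
  N: 2
Molecular formula: C11H26N2.
DoU = (2C + 2 + N − H − X) / 2 = (2·11 + 2 + 2 − 26 − 0) / 2 = 0.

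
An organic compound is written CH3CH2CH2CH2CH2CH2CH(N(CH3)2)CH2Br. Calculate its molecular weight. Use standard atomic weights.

Atom tally by fragment:
  CH3 → C:1 H:3
  CH2 → C:1 H:2
  CH2 → C:1 H:2
  CH2 → C:1 H:2
  CH2 → C:1 H:2
  CH2 → C:1 H:2
  CH(N(CH3)2) → C:3 H:7 N:1
  CH2Br → C:1 H:2 Br:1
Element totals:
  C: 10
  H: 22
  Br: 1
  N: 1
Molecular formula: C10H22BrN.
  M = 10(12.011) + 22(1.008) + 79.904 + 14.007
    = 120.110 + 22.176 + 79.904 + 14.007 = 236.197

236.20 g/mol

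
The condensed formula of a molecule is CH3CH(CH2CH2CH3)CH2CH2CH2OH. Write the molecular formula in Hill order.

C8H18O

Atom tally by fragment:
  CH3 → C:1 H:3
  CH(CH2CH2CH3) → C:4 H:8
  CH2 → C:1 H:2
  CH2 → C:1 H:2
  CH2OH → C:1 H:3 O:1
Element totals:
  C: 8
  H: 18
  O: 1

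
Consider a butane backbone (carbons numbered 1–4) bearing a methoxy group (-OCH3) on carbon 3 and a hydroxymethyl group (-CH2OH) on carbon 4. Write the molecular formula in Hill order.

Atom tally by fragment:
  CH3 → C:1 H:3
  CH2 → C:1 H:2
  CH(OCH3) → C:2 H:4 O:1
  CH2CH2OH → C:2 H:5 O:1
Element totals:
  C: 6
  H: 14
  O: 2

C6H14O2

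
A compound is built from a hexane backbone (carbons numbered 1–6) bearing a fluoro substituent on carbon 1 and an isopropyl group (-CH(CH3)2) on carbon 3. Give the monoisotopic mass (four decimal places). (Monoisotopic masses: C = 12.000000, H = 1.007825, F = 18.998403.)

146.1471

Atom tally by fragment:
  FCH2 → C:1 H:2 F:1
  CH2 → C:1 H:2
  CH(CH(CH3)2) → C:4 H:8
  CH2 → C:1 H:2
  CH2 → C:1 H:2
  CH3 → C:1 H:3
Element totals:
  C: 9
  H: 19
  F: 1
Molecular formula: C9H19F.
  M = 9(12.0) + 19(1.007825) + 18.998403
    = 108.000000 + 19.148675 + 18.998403 = 146.147078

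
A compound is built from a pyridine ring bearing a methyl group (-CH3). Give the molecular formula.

C6H7N

Atom tally by fragment:
  pyridine ring core → C:5 H:5 N:1
  (− 1 ring H displaced by substituents)
  + CH3 → C:1 H:3
Element totals:
  C: 6
  H: 7
  N: 1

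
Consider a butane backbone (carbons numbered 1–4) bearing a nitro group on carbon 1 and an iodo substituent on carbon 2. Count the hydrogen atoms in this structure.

Atom tally by fragment:
  O2NCH2 → C:1 H:2 N:1 O:2
  CH(I) → C:1 H:1 I:1
  CH2 → C:1 H:2
  CH3 → C:1 H:3
Element totals:
  C: 4
  H: 8
  I: 1
  N: 1
  O: 2

8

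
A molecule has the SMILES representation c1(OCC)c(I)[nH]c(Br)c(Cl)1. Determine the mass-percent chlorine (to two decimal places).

Atom tally by fragment:
  pyrrole ring core → C:4 H:5 N:1
  (− 4 ring H displaced by substituents)
  + OC2H5 → C:2 H:5 O:1
  + I → I:1
  + Br → Br:1
  + Cl → Cl:1
Element totals:
  C: 6
  H: 6
  Br: 1
  Cl: 1
  I: 1
  N: 1
  O: 1
Molecular formula: C6H6BrClINO.
Molar mass = 350.378 g/mol.
Mass from Cl: 1 × 35.45 = 35.450 g/mol.
%Cl = 35.450 / 350.378 × 100 = 10.12%.

10.12%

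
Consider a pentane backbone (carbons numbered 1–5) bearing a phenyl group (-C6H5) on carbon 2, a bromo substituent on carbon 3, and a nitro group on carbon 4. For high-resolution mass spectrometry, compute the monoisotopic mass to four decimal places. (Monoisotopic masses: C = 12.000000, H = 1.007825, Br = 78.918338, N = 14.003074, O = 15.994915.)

271.0208

Atom tally by fragment:
  CH3 → C:1 H:3
  CH(C6H5) → C:7 H:6
  CH(Br) → C:1 H:1 Br:1
  CH(NO2) → C:1 H:1 N:1 O:2
  CH3 → C:1 H:3
Element totals:
  C: 11
  H: 14
  Br: 1
  N: 1
  O: 2
Molecular formula: C11H14BrNO2.
  M = 11(12.0) + 14(1.007825) + 78.918338 + 14.003074 + 2(15.994915)
    = 132.000000 + 14.109550 + 78.918338 + 14.003074 + 31.989830 = 271.020792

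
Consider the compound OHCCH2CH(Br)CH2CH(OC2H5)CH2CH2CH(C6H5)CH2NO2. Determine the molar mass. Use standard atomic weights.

386.29 g/mol

Atom tally by fragment:
  OHCCH2 → C:2 H:3 O:1
  CH(Br) → C:1 H:1 Br:1
  CH2 → C:1 H:2
  CH(OC2H5) → C:3 H:6 O:1
  CH2 → C:1 H:2
  CH2 → C:1 H:2
  CH(C6H5) → C:7 H:6
  CH2NO2 → C:1 H:2 N:1 O:2
Element totals:
  C: 17
  H: 24
  Br: 1
  N: 1
  O: 4
Molecular formula: C17H24BrNO4.
  M = 17(12.011) + 24(1.008) + 79.904 + 14.007 + 4(15.999)
    = 204.187 + 24.192 + 79.904 + 14.007 + 63.996 = 386.286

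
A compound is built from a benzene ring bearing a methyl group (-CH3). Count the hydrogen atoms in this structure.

8

Atom tally by fragment:
  benzene ring core → C:6 H:6
  (− 1 ring H displaced by substituents)
  + CH3 → C:1 H:3
Element totals:
  C: 7
  H: 8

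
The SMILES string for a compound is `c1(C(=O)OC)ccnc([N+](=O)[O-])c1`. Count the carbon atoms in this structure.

7

Atom tally by fragment:
  pyridine ring core → C:5 H:5 N:1
  (− 2 ring H displaced by substituents)
  + COOCH3 → C:2 H:3 O:2
  + NO2 → N:1 O:2
Element totals:
  C: 7
  H: 6
  N: 2
  O: 4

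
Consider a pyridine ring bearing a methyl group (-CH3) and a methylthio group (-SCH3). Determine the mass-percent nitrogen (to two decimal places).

Atom tally by fragment:
  pyridine ring core → C:5 H:5 N:1
  (− 2 ring H displaced by substituents)
  + CH3 → C:1 H:3
  + SCH3 → C:1 H:3 S:1
Element totals:
  C: 7
  H: 9
  N: 1
  S: 1
Molecular formula: C7H9NS.
Molar mass = 139.216 g/mol.
Mass from N: 1 × 14.007 = 14.007 g/mol.
%N = 14.007 / 139.216 × 100 = 10.06%.

10.06%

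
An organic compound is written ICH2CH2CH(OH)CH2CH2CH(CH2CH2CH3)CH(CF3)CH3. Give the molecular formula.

C12H22F3IO

Element totals:
  C: 12
  H: 22
  F: 3
  I: 1
  O: 1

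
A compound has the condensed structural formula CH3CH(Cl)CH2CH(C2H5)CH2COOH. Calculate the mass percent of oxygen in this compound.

17.91%

Element totals:
  C: 8
  H: 15
  Cl: 1
  O: 2
Molecular formula: C8H15ClO2.
Molar mass = 178.656 g/mol.
Mass from O: 2 × 15.999 = 31.998 g/mol.
%O = 31.998 / 178.656 × 100 = 17.91%.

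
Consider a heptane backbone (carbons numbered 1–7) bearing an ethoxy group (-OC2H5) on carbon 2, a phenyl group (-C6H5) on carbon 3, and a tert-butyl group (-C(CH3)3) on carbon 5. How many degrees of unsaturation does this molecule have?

Atom tally by fragment:
  CH3 → C:1 H:3
  CH(OC2H5) → C:3 H:6 O:1
  CH(C6H5) → C:7 H:6
  CH2 → C:1 H:2
  CH(C(CH3)3) → C:5 H:10
  CH2 → C:1 H:2
  CH3 → C:1 H:3
Element totals:
  C: 19
  H: 32
  O: 1
Molecular formula: C19H32O.
DoU = (2C + 2 + N − H − X) / 2 = (2·19 + 2 + 0 − 32 − 0) / 2 = 4.

4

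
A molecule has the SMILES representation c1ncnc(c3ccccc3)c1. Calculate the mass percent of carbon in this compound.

Atom tally by fragment:
  pyrimidine ring core → C:4 H:4 N:2
  (− 1 ring H displaced by substituents)
  + C6H5 → C:6 H:5
Element totals:
  C: 10
  H: 8
  N: 2
Molecular formula: C10H8N2.
Molar mass = 156.188 g/mol.
Mass from C: 10 × 12.011 = 120.110 g/mol.
%C = 120.110 / 156.188 × 100 = 76.90%.

76.90%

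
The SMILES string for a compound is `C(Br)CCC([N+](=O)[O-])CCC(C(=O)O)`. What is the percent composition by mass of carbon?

Atom tally by fragment:
  BrCH2 → C:1 H:2 Br:1
  CH2 → C:1 H:2
  CH2 → C:1 H:2
  CH(NO2) → C:1 H:1 N:1 O:2
  CH2 → C:1 H:2
  CH2 → C:1 H:2
  CH2COOH → C:2 H:3 O:2
Element totals:
  C: 8
  H: 14
  Br: 1
  N: 1
  O: 4
Molecular formula: C8H14BrNO4.
Molar mass = 268.107 g/mol.
Mass from C: 8 × 12.011 = 96.088 g/mol.
%C = 96.088 / 268.107 × 100 = 35.84%.

35.84%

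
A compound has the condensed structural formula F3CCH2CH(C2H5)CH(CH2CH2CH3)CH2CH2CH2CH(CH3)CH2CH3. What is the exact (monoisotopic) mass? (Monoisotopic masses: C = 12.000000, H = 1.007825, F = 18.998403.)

Element totals:
  C: 16
  H: 31
  F: 3
Molecular formula: C16H31F3.
  M = 16(12.0) + 31(1.007825) + 3(18.998403)
    = 192.000000 + 31.242575 + 56.995209 = 280.237784

280.2378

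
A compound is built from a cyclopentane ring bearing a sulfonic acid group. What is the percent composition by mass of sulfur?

Atom tally by fragment:
  cyclopentane ring core → C:5 H:10
  (− 1 ring H displaced by substituents)
  + SO3H → S:1 O:3 H:1
Element totals:
  C: 5
  H: 10
  O: 3
  S: 1
Molecular formula: C5H10O3S.
Molar mass = 150.192 g/mol.
Mass from S: 1 × 32.06 = 32.060 g/mol.
%S = 32.060 / 150.192 × 100 = 21.35%.

21.35%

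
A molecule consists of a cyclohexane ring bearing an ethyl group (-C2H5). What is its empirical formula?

Atom tally by fragment:
  cyclohexane ring core → C:6 H:12
  (− 1 ring H displaced by substituents)
  + C2H5 → C:2 H:5
Element totals:
  C: 8
  H: 16
Molecular formula: C8H16.
gcd of subscripts = 8; dividing each by 8:
  C: 8/8 = 1
  H: 16/8 = 2

CH2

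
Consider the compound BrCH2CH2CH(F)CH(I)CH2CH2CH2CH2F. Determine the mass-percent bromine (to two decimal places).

22.51%

Atom tally by fragment:
  BrCH2 → C:1 H:2 Br:1
  CH2 → C:1 H:2
  CH(F) → C:1 H:1 F:1
  CH(I) → C:1 H:1 I:1
  CH2 → C:1 H:2
  CH2 → C:1 H:2
  CH2 → C:1 H:2
  CH2F → C:1 H:2 F:1
Element totals:
  C: 8
  H: 14
  Br: 1
  F: 2
  I: 1
Molecular formula: C8H14BrF2I.
Molar mass = 355.004 g/mol.
Mass from Br: 1 × 79.904 = 79.904 g/mol.
%Br = 79.904 / 355.004 × 100 = 22.51%.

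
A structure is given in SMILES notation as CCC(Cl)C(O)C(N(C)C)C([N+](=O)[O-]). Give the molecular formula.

C8H17ClN2O3

Atom tally by fragment:
  CH3 → C:1 H:3
  CH2 → C:1 H:2
  CH(Cl) → C:1 H:1 Cl:1
  CH(OH) → C:1 H:2 O:1
  CH(N(CH3)2) → C:3 H:7 N:1
  CH2NO2 → C:1 H:2 N:1 O:2
Element totals:
  C: 8
  H: 17
  Cl: 1
  N: 2
  O: 3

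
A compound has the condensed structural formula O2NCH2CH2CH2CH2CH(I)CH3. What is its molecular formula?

Atom tally by fragment:
  O2NCH2 → C:1 H:2 N:1 O:2
  CH2 → C:1 H:2
  CH2 → C:1 H:2
  CH2 → C:1 H:2
  CH(I) → C:1 H:1 I:1
  CH3 → C:1 H:3
Element totals:
  C: 6
  H: 12
  I: 1
  N: 1
  O: 2

C6H12INO2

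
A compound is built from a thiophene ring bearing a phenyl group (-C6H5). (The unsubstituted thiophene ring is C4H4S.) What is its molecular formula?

C10H8S

Atom tally by fragment:
  thiophene ring core → C:4 H:4 S:1
  (− 1 ring H displaced by substituents)
  + C6H5 → C:6 H:5
Element totals:
  C: 10
  H: 8
  S: 1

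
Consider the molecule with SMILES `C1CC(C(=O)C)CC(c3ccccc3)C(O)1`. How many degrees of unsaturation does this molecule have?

6

Atom tally by fragment:
  cyclohexane ring core → C:6 H:12
  (− 3 ring H displaced by substituents)
  + COCH3 → C:2 H:3 O:1
  + C6H5 → C:6 H:5
  + OH → O:1 H:1
Element totals:
  C: 14
  H: 18
  O: 2
Molecular formula: C14H18O2.
DoU = (2C + 2 + N − H − X) / 2 = (2·14 + 2 + 0 − 18 − 0) / 2 = 6.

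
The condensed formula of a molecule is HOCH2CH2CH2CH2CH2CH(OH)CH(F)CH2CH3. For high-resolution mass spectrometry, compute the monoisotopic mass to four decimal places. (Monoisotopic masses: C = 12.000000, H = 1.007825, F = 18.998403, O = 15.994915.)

Element totals:
  C: 9
  H: 19
  F: 1
  O: 2
Molecular formula: C9H19FO2.
  M = 9(12.0) + 19(1.007825) + 18.998403 + 2(15.994915)
    = 108.000000 + 19.148675 + 18.998403 + 31.989830 = 178.136908

178.1369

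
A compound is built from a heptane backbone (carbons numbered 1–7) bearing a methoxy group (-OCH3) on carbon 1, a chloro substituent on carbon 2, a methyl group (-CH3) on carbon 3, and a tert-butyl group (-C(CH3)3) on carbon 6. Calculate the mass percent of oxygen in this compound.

Atom tally by fragment:
  CH3OCH2 → C:2 H:5 O:1
  CH(Cl) → C:1 H:1 Cl:1
  CH(CH3) → C:2 H:4
  CH2 → C:1 H:2
  CH2 → C:1 H:2
  CH(C(CH3)3) → C:5 H:10
  CH3 → C:1 H:3
Element totals:
  C: 13
  H: 27
  Cl: 1
  O: 1
Molecular formula: C13H27ClO.
Molar mass = 234.808 g/mol.
Mass from O: 1 × 15.999 = 15.999 g/mol.
%O = 15.999 / 234.808 × 100 = 6.81%.

6.81%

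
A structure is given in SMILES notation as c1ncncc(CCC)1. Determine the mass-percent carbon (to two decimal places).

Atom tally by fragment:
  pyrimidine ring core → C:4 H:4 N:2
  (− 1 ring H displaced by substituents)
  + CH2CH2CH3 → C:3 H:7
Element totals:
  C: 7
  H: 10
  N: 2
Molecular formula: C7H10N2.
Molar mass = 122.171 g/mol.
Mass from C: 7 × 12.011 = 84.077 g/mol.
%C = 84.077 / 122.171 × 100 = 68.82%.

68.82%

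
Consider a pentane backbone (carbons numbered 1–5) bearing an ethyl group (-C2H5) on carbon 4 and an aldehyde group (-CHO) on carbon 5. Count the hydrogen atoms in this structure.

16

Atom tally by fragment:
  CH3 → C:1 H:3
  CH2 → C:1 H:2
  CH2 → C:1 H:2
  CH(C2H5) → C:3 H:6
  CH2CHO → C:2 H:3 O:1
Element totals:
  C: 8
  H: 16
  O: 1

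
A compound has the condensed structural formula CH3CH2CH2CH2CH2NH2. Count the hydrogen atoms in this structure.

Atom tally by fragment:
  CH3 → C:1 H:3
  CH2 → C:1 H:2
  CH2 → C:1 H:2
  CH2 → C:1 H:2
  CH2NH2 → C:1 H:4 N:1
Element totals:
  C: 5
  H: 13
  N: 1

13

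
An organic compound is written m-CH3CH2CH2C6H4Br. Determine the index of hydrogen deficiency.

Atom tally by fragment:
  benzene ring core → C:6 H:6
  (− 2 ring H displaced by substituents)
  + CH2CH2CH3 → C:3 H:7
  + Br → Br:1
Element totals:
  C: 9
  H: 11
  Br: 1
Molecular formula: C9H11Br.
DoU = (2C + 2 + N − H − X) / 2 = (2·9 + 2 + 0 − 11 − 1) / 2 = 4.

4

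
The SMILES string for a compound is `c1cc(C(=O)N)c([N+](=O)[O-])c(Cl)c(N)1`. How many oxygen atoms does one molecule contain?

Atom tally by fragment:
  benzene ring core → C:6 H:6
  (− 4 ring H displaced by substituents)
  + CONH2 → C:1 H:2 O:1 N:1
  + NO2 → N:1 O:2
  + Cl → Cl:1
  + NH2 → N:1 H:2
Element totals:
  C: 7
  H: 6
  Cl: 1
  N: 3
  O: 3

3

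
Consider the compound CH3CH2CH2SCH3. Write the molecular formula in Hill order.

Atom tally by fragment:
  CH3 → C:1 H:3
  CH2 → C:1 H:2
  CH2SCH3 → C:2 H:5 S:1
Element totals:
  C: 4
  H: 10
  S: 1

C4H10S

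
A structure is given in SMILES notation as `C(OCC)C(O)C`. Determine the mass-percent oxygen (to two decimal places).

Atom tally by fragment:
  C2H5OCH2 → C:3 H:7 O:1
  CH(OH) → C:1 H:2 O:1
  CH3 → C:1 H:3
Element totals:
  C: 5
  H: 12
  O: 2
Molecular formula: C5H12O2.
Molar mass = 104.149 g/mol.
Mass from O: 2 × 15.999 = 31.998 g/mol.
%O = 31.998 / 104.149 × 100 = 30.72%.

30.72%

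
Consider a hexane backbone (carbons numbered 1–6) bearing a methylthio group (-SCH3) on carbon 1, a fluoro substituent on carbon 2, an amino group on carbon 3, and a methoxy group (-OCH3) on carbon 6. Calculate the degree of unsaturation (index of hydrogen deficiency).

0

Atom tally by fragment:
  CH3SCH2 → C:2 H:5 S:1
  CH(F) → C:1 H:1 F:1
  CH(NH2) → C:1 H:3 N:1
  CH2 → C:1 H:2
  CH2 → C:1 H:2
  CH2OCH3 → C:2 H:5 O:1
Element totals:
  C: 8
  H: 18
  F: 1
  N: 1
  O: 1
  S: 1
Molecular formula: C8H18FNOS.
DoU = (2C + 2 + N − H − X) / 2 = (2·8 + 2 + 1 − 18 − 1) / 2 = 0.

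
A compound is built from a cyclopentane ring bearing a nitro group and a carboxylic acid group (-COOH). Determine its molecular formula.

Atom tally by fragment:
  cyclopentane ring core → C:5 H:10
  (− 2 ring H displaced by substituents)
  + NO2 → N:1 O:2
  + COOH → C:1 H:1 O:2
Element totals:
  C: 6
  H: 9
  N: 1
  O: 4

C6H9NO4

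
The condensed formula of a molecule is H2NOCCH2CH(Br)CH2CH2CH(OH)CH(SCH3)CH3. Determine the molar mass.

Atom tally by fragment:
  H2NOCCH2 → C:2 H:4 O:1 N:1
  CH(Br) → C:1 H:1 Br:1
  CH2 → C:1 H:2
  CH2 → C:1 H:2
  CH(OH) → C:1 H:2 O:1
  CH(SCH3) → C:2 H:4 S:1
  CH3 → C:1 H:3
Element totals:
  C: 9
  H: 18
  Br: 1
  N: 1
  O: 2
  S: 1
Molecular formula: C9H18BrNO2S.
  M = 9(12.011) + 18(1.008) + 79.904 + 14.007 + 2(15.999) + 32.06
    = 108.099 + 18.144 + 79.904 + 14.007 + 31.998 + 32.060 = 284.212

284.21 g/mol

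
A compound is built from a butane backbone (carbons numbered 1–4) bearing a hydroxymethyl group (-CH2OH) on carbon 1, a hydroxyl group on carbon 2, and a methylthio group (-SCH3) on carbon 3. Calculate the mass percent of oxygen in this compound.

21.30%

Atom tally by fragment:
  HOCH2CH2 → C:2 H:5 O:1
  CH(OH) → C:1 H:2 O:1
  CH(SCH3) → C:2 H:4 S:1
  CH3 → C:1 H:3
Element totals:
  C: 6
  H: 14
  O: 2
  S: 1
Molecular formula: C6H14O2S.
Molar mass = 150.236 g/mol.
Mass from O: 2 × 15.999 = 31.998 g/mol.
%O = 31.998 / 150.236 × 100 = 21.30%.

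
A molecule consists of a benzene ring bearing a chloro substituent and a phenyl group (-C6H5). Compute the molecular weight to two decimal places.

Atom tally by fragment:
  benzene ring core → C:6 H:6
  (− 2 ring H displaced by substituents)
  + Cl → Cl:1
  + C6H5 → C:6 H:5
Element totals:
  C: 12
  H: 9
  Cl: 1
Molecular formula: C12H9Cl.
  M = 12(12.011) + 9(1.008) + 35.45
    = 144.132 + 9.072 + 35.450 = 188.654

188.65 g/mol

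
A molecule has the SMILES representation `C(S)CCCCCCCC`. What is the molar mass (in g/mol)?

Atom tally by fragment:
  HSCH2 → C:1 H:3 S:1
  CH2 → C:1 H:2
  CH2 → C:1 H:2
  CH2 → C:1 H:2
  CH2 → C:1 H:2
  CH2 → C:1 H:2
  CH2 → C:1 H:2
  CH2 → C:1 H:2
  CH3 → C:1 H:3
Element totals:
  C: 9
  H: 20
  S: 1
Molecular formula: C9H20S.
  M = 9(12.011) + 20(1.008) + 32.06
    = 108.099 + 20.160 + 32.060 = 160.319

160.32 g/mol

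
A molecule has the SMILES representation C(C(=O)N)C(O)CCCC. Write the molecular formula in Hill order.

C7H15NO2

Atom tally by fragment:
  H2NOCCH2 → C:2 H:4 O:1 N:1
  CH(OH) → C:1 H:2 O:1
  CH2 → C:1 H:2
  CH2 → C:1 H:2
  CH2 → C:1 H:2
  CH3 → C:1 H:3
Element totals:
  C: 7
  H: 15
  N: 1
  O: 2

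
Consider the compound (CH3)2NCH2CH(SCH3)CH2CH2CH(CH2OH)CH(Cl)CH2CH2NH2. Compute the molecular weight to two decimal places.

Element totals:
  C: 12
  H: 27
  Cl: 1
  N: 2
  O: 1
  S: 1
Molecular formula: C12H27ClN2OS.
  M = 12(12.011) + 27(1.008) + 35.45 + 2(14.007) + 15.999 + 32.06
    = 144.132 + 27.216 + 35.450 + 28.014 + 15.999 + 32.060 = 282.871

282.87 g/mol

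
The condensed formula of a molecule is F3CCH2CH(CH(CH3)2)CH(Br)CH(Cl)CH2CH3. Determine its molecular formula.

Element totals:
  C: 10
  H: 17
  Br: 1
  Cl: 1
  F: 3

C10H17BrClF3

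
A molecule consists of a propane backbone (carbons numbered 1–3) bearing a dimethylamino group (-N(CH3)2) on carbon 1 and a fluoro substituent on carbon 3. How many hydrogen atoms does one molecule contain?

12

Atom tally by fragment:
  (CH3)2NCH2 → C:3 H:8 N:1
  CH2 → C:1 H:2
  CH2F → C:1 H:2 F:1
Element totals:
  C: 5
  H: 12
  F: 1
  N: 1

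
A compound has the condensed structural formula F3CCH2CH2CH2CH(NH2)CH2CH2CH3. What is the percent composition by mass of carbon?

52.44%

Element totals:
  C: 8
  H: 16
  F: 3
  N: 1
Molecular formula: C8H16F3N.
Molar mass = 183.217 g/mol.
Mass from C: 8 × 12.011 = 96.088 g/mol.
%C = 96.088 / 183.217 × 100 = 52.44%.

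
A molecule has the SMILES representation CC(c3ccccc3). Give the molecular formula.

Atom tally by fragment:
  CH3 → C:1 H:3
  CH2C6H5 → C:7 H:7
Element totals:
  C: 8
  H: 10

C8H10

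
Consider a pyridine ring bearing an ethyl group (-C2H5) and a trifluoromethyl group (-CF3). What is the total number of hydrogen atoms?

Atom tally by fragment:
  pyridine ring core → C:5 H:5 N:1
  (− 2 ring H displaced by substituents)
  + C2H5 → C:2 H:5
  + CF3 → C:1 F:3
Element totals:
  C: 8
  H: 8
  F: 3
  N: 1

8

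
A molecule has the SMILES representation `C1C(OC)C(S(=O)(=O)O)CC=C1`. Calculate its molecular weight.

192.23 g/mol

Atom tally by fragment:
  cyclohexene ring core → C:6 H:10
  (− 2 ring H displaced by substituents)
  + OCH3 → C:1 H:3 O:1
  + SO3H → S:1 O:3 H:1
Element totals:
  C: 7
  H: 12
  O: 4
  S: 1
Molecular formula: C7H12O4S.
  M = 7(12.011) + 12(1.008) + 4(15.999) + 32.06
    = 84.077 + 12.096 + 63.996 + 32.060 = 192.229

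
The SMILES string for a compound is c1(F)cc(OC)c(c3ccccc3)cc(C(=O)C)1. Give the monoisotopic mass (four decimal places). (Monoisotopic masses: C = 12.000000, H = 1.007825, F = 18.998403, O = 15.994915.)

244.0900

Atom tally by fragment:
  benzene ring core → C:6 H:6
  (− 4 ring H displaced by substituents)
  + F → F:1
  + OCH3 → C:1 H:3 O:1
  + C6H5 → C:6 H:5
  + COCH3 → C:2 H:3 O:1
Element totals:
  C: 15
  H: 13
  F: 1
  O: 2
Molecular formula: C15H13FO2.
  M = 15(12.0) + 13(1.007825) + 18.998403 + 2(15.994915)
    = 180.000000 + 13.101725 + 18.998403 + 31.989830 = 244.089958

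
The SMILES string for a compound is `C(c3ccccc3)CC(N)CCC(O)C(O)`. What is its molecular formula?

Atom tally by fragment:
  C6H5CH2 → C:7 H:7
  CH2 → C:1 H:2
  CH(NH2) → C:1 H:3 N:1
  CH2 → C:1 H:2
  CH2 → C:1 H:2
  CH(OH) → C:1 H:2 O:1
  CH2OH → C:1 H:3 O:1
Element totals:
  C: 13
  H: 21
  N: 1
  O: 2

C13H21NO2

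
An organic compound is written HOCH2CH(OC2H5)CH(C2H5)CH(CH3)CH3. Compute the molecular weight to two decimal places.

Atom tally by fragment:
  HOCH2 → C:1 H:3 O:1
  CH(OC2H5) → C:3 H:6 O:1
  CH(C2H5) → C:3 H:6
  CH(CH3) → C:2 H:4
  CH3 → C:1 H:3
Element totals:
  C: 10
  H: 22
  O: 2
Molecular formula: C10H22O2.
  M = 10(12.011) + 22(1.008) + 2(15.999)
    = 120.110 + 22.176 + 31.998 = 174.284

174.28 g/mol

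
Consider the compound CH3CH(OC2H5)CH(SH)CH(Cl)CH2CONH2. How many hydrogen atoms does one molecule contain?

Element totals:
  C: 8
  H: 16
  Cl: 1
  N: 1
  O: 2
  S: 1

16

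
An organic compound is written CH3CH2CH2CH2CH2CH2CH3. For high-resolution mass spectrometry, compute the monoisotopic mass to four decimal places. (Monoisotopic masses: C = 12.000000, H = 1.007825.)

Atom tally by fragment:
  CH3 → C:1 H:3
  CH2 → C:1 H:2
  CH2 → C:1 H:2
  CH2 → C:1 H:2
  CH2 → C:1 H:2
  CH2 → C:1 H:2
  CH3 → C:1 H:3
Element totals:
  C: 7
  H: 16
Molecular formula: C7H16.
  M = 7(12.0) + 16(1.007825)
    = 84.000000 + 16.125200 = 100.125200

100.1252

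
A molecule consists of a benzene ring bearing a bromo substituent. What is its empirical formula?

Atom tally by fragment:
  benzene ring core → C:6 H:6
  (− 1 ring H displaced by substituents)
  + Br → Br:1
Element totals:
  C: 6
  H: 5
  Br: 1
Molecular formula: C6H5Br.
gcd of subscripts (1, 6, 5) = 1, so the empirical formula equals the molecular formula.

C6H5Br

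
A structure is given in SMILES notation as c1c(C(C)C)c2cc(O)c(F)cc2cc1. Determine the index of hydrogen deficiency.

7

Atom tally by fragment:
  naphthalene ring system core → C:10 H:8
  (− 3 ring H displaced by substituents)
  + CH(CH3)2 → C:3 H:7
  + OH → O:1 H:1
  + F → F:1
Element totals:
  C: 13
  H: 13
  F: 1
  O: 1
Molecular formula: C13H13FO.
DoU = (2C + 2 + N − H − X) / 2 = (2·13 + 2 + 0 − 13 − 1) / 2 = 7.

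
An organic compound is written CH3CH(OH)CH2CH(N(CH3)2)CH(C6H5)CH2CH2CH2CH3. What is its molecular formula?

C17H29NO

Atom tally by fragment:
  CH3 → C:1 H:3
  CH(OH) → C:1 H:2 O:1
  CH2 → C:1 H:2
  CH(N(CH3)2) → C:3 H:7 N:1
  CH(C6H5) → C:7 H:6
  CH2 → C:1 H:2
  CH2 → C:1 H:2
  CH2 → C:1 H:2
  CH3 → C:1 H:3
Element totals:
  C: 17
  H: 29
  N: 1
  O: 1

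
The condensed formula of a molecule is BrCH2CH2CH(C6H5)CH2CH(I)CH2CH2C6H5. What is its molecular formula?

Atom tally by fragment:
  BrCH2 → C:1 H:2 Br:1
  CH2 → C:1 H:2
  CH(C6H5) → C:7 H:6
  CH2 → C:1 H:2
  CH(I) → C:1 H:1 I:1
  CH2 → C:1 H:2
  CH2C6H5 → C:7 H:7
Element totals:
  C: 19
  H: 22
  Br: 1
  I: 1

C19H22BrI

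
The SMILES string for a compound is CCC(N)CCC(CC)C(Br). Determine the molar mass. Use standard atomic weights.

Atom tally by fragment:
  CH3 → C:1 H:3
  CH2 → C:1 H:2
  CH(NH2) → C:1 H:3 N:1
  CH2 → C:1 H:2
  CH2 → C:1 H:2
  CH(C2H5) → C:3 H:6
  CH2Br → C:1 H:2 Br:1
Element totals:
  C: 9
  H: 20
  Br: 1
  N: 1
Molecular formula: C9H20BrN.
  M = 9(12.011) + 20(1.008) + 79.904 + 14.007
    = 108.099 + 20.160 + 79.904 + 14.007 = 222.170

222.17 g/mol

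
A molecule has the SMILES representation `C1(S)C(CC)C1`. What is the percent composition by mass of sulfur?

Atom tally by fragment:
  cyclopropane ring core → C:3 H:6
  (− 2 ring H displaced by substituents)
  + SH → S:1 H:1
  + C2H5 → C:2 H:5
Element totals:
  C: 5
  H: 10
  S: 1
Molecular formula: C5H10S.
Molar mass = 102.195 g/mol.
Mass from S: 1 × 32.06 = 32.060 g/mol.
%S = 32.060 / 102.195 × 100 = 31.37%.

31.37%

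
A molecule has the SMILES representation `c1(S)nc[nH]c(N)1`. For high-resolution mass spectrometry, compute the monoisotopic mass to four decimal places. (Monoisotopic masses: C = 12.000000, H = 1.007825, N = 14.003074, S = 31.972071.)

Atom tally by fragment:
  imidazole ring core → C:3 H:4 N:2
  (− 2 ring H displaced by substituents)
  + SH → S:1 H:1
  + NH2 → N:1 H:2
Element totals:
  C: 3
  H: 5
  N: 3
  S: 1
Molecular formula: C3H5N3S.
  M = 3(12.0) + 5(1.007825) + 3(14.003074) + 31.972071
    = 36.000000 + 5.039125 + 42.009222 + 31.972071 = 115.020418

115.0204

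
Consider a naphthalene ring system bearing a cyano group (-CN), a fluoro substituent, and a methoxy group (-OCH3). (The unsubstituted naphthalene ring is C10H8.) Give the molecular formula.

C12H8FNO

Atom tally by fragment:
  naphthalene ring system core → C:10 H:8
  (− 3 ring H displaced by substituents)
  + CN → C:1 N:1
  + F → F:1
  + OCH3 → C:1 H:3 O:1
Element totals:
  C: 12
  H: 8
  F: 1
  N: 1
  O: 1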